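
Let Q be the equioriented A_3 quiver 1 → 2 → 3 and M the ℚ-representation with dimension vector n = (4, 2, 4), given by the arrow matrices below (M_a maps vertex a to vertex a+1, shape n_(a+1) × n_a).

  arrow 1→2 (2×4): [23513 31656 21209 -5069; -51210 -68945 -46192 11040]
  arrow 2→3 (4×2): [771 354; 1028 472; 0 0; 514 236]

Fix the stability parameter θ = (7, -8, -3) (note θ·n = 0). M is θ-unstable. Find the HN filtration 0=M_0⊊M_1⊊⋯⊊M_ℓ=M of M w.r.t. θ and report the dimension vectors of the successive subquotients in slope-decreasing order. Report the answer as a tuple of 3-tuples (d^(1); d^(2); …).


Via rank(M_{q-1}∘⋯∘M_p): M ≅ I[1,1]^2, I[1,2], I[1,3], I[3,3]^3.
μ_θ-semistable layers: μ^(1)=7; μ^(2)=-1/2; μ^(3)=-4/3; μ^(4)=-3

((2, 0, 0); (1, 1, 0); (1, 1, 1); (0, 0, 3))


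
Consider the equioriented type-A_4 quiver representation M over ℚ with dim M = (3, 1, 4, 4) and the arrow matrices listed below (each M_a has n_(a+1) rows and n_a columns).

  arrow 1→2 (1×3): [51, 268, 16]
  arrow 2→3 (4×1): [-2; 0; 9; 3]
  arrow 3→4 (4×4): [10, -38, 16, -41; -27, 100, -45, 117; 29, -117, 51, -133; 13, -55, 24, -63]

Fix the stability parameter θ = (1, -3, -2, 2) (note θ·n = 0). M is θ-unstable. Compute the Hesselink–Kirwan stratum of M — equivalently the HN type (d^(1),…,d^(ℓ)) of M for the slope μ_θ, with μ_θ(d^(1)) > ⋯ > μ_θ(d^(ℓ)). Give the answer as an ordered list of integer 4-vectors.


Interval decomposition of M: I[1,1]^2, I[1,4], I[3,4]^3.
HN type (ℓ=4): μ^(1)=2; μ^(2)=1; μ^(3)=-4/3; μ^(4)=-2

((0, 0, 0, 4); (2, 0, 0, 0); (1, 1, 1, 0); (0, 0, 3, 0))


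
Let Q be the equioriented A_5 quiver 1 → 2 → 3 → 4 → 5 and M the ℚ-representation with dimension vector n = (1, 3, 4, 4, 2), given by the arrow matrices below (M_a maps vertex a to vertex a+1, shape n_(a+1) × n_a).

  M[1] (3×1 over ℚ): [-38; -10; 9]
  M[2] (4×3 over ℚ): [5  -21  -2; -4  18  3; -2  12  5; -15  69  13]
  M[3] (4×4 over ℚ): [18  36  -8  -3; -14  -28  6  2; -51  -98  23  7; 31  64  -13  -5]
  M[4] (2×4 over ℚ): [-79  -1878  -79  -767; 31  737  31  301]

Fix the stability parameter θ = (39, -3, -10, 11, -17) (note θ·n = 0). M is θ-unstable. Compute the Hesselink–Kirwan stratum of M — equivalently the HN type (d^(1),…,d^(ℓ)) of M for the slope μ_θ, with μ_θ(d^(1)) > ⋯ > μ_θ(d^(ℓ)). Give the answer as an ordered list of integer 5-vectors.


Barcode: M ≅ I[1,5], I[2,2], I[2,3], I[3,4], I[3,5], I[4,4]. HN layers by μ_θ (5 steps, strictly decreasing):
  μ^(1)=11; μ^(2)=4; μ^(3)=-3; μ^(4)=-13/2; μ^(5)=-10

((0, 0, 0, 2, 0); (1, 1, 1, 1, 1); (0, 1, 0, 1, 1); (0, 1, 1, 0, 0); (0, 0, 2, 0, 0))


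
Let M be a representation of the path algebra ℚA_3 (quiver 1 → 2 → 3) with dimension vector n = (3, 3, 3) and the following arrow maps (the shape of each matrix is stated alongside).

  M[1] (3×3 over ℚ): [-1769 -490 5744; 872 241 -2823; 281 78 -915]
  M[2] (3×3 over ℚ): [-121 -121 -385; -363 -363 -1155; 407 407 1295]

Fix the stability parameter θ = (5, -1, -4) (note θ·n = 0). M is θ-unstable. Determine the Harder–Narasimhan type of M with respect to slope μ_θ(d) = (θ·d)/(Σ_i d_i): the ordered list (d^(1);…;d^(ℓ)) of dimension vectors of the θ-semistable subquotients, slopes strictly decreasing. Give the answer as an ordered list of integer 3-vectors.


Barcode: M ≅ I[1,2]^2, I[1,3], I[3,3]^2. HN layers by μ_θ (3 steps, strictly decreasing):
  μ^(1)=2; μ^(2)=0; μ^(3)=-4

((2, 2, 0); (1, 1, 1); (0, 0, 2))


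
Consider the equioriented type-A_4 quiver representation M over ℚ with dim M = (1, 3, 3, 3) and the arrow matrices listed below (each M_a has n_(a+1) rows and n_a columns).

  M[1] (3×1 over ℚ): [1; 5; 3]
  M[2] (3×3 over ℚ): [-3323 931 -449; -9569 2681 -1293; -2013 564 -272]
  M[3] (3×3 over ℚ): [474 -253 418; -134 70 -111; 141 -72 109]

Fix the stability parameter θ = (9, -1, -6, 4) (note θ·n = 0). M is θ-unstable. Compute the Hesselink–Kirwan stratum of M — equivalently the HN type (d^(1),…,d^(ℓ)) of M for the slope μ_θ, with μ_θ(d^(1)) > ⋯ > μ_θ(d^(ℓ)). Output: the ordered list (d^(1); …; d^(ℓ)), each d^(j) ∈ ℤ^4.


Interval decomposition of M: I[1,4], I[2,4]^2.
HN type (ℓ=3): μ^(1)=4; μ^(2)=2/3; μ^(3)=-7/2

((0, 0, 0, 3); (1, 1, 1, 0); (0, 2, 2, 0))


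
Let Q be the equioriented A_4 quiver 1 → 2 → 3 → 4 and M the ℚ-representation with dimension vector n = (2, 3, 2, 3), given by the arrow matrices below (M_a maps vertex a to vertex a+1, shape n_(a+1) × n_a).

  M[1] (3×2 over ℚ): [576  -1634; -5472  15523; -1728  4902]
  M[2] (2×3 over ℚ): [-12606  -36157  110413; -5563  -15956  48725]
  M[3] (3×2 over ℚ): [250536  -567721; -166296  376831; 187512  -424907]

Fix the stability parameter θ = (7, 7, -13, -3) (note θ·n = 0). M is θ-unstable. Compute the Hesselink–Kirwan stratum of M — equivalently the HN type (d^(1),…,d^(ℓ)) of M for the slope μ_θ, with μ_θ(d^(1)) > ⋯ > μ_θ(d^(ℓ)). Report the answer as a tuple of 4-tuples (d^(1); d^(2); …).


Via rank(M_{q-1}∘⋯∘M_p): M ≅ I[1,1], I[1,3], I[2,2], I[2,4], I[4,4]^2.
μ_θ-semistable layers: μ^(1)=7; μ^(2)=1/3; μ^(3)=-3

((1, 1, 0, 0); (1, 1, 1, 0); (0, 1, 1, 3))


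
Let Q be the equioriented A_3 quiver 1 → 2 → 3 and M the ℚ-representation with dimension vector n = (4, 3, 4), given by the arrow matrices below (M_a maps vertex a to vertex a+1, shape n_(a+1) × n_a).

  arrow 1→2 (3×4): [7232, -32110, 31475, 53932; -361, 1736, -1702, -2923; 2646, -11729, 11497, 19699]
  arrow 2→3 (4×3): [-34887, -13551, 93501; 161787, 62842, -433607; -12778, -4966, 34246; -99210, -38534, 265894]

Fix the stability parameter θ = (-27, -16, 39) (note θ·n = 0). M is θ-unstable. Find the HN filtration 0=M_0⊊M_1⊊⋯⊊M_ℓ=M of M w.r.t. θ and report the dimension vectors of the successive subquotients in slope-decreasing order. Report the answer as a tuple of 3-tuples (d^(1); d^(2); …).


Barcode: M ≅ I[1,1], I[1,2], I[1,3]^2, I[3,3]^2. HN layers by μ_θ (3 steps, strictly decreasing):
  μ^(1)=39; μ^(2)=-16; μ^(3)=-27

((0, 0, 4); (0, 3, 0); (4, 0, 0))


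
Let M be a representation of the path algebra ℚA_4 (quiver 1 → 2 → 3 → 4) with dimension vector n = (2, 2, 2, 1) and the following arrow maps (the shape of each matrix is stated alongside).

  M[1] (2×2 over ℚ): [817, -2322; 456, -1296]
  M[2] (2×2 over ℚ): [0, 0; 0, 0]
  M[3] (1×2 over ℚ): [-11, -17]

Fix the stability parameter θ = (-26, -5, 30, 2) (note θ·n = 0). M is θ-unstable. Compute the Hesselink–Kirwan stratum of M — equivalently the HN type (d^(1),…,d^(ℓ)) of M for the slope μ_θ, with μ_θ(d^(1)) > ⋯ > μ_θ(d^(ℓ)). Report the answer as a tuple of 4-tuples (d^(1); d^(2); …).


Via rank(M_{q-1}∘⋯∘M_p): M ≅ I[1,1], I[1,2], I[2,2], I[3,3], I[3,4].
μ_θ-semistable layers: μ^(1)=30; μ^(2)=16; μ^(3)=-5; μ^(4)=-26

((0, 0, 1, 0); (0, 0, 1, 1); (0, 2, 0, 0); (2, 0, 0, 0))


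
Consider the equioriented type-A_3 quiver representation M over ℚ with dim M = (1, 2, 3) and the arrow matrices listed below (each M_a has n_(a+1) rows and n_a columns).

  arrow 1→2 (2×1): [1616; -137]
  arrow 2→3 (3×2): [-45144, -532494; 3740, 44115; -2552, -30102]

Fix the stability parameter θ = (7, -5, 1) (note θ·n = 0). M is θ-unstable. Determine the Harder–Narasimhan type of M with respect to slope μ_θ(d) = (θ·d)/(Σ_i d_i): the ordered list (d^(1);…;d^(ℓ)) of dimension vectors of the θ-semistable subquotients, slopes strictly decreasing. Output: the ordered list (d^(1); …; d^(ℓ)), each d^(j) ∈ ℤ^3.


Barcode: M ≅ I[1,3], I[2,2], I[3,3]^2. HN layers by μ_θ (2 steps, strictly decreasing):
  μ^(1)=1; μ^(2)=-5

((1, 1, 3); (0, 1, 0))


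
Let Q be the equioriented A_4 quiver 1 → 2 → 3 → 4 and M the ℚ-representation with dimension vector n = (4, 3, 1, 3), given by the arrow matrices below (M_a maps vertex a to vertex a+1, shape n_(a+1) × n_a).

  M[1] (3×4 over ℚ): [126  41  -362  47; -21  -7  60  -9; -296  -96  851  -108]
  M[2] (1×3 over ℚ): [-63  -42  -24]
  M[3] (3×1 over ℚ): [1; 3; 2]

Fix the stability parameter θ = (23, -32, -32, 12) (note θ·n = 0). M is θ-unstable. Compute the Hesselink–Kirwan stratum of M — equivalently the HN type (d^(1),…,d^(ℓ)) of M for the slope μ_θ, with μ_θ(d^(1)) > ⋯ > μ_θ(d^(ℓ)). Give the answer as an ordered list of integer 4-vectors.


Barcode: M ≅ I[1,1], I[1,2]^2, I[1,4], I[4,4]^2. HN layers by μ_θ (4 steps, strictly decreasing):
  μ^(1)=23; μ^(2)=12; μ^(3)=-9/2; μ^(4)=-41/3

((1, 0, 0, 0); (0, 0, 0, 3); (2, 2, 0, 0); (1, 1, 1, 0))


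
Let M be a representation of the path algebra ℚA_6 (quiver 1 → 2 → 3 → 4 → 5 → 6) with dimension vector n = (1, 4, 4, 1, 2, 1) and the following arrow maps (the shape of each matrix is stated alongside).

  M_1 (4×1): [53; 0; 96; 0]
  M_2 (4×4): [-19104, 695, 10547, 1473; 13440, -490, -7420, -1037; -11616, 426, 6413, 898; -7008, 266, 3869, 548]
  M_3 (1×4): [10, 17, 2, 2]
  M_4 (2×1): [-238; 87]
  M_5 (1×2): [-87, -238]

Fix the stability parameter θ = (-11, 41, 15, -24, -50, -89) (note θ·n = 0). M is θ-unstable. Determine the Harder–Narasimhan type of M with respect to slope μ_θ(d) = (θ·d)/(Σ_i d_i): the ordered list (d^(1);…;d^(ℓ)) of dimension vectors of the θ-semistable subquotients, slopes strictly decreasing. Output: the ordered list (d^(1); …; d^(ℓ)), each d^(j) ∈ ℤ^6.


Interval decomposition of M: I[1,2], I[2,3]^2, I[2,5], I[3,3], I[5,6].
HN type (ℓ=6): μ^(1)=41; μ^(2)=28; μ^(3)=15; μ^(4)=-9/2; μ^(5)=-11; μ^(6)=-139/2

((0, 1, 0, 0, 0, 0); (0, 2, 2, 0, 0, 0); (0, 0, 1, 0, 0, 0); (0, 1, 1, 1, 1, 0); (1, 0, 0, 0, 0, 0); (0, 0, 0, 0, 1, 1))


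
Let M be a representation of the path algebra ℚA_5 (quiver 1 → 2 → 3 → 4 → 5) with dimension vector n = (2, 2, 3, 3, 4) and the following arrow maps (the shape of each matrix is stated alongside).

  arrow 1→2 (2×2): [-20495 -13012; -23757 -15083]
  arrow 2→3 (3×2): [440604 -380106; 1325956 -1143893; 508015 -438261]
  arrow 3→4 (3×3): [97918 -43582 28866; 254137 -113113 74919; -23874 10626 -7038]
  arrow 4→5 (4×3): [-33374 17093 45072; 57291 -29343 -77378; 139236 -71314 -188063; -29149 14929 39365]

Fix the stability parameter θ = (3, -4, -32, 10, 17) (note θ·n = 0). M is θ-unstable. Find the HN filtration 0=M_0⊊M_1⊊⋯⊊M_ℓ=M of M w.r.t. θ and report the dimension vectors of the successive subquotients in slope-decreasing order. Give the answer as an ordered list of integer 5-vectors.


Via rank(M_{q-1}∘⋯∘M_p): M ≅ I[1,3], I[1,5], I[3,3], I[4,5]^2, I[5,5].
μ_θ-semistable layers: μ^(1)=17; μ^(2)=10; μ^(3)=-11; μ^(4)=-32

((0, 0, 0, 0, 4); (0, 0, 0, 3, 0); (2, 2, 2, 0, 0); (0, 0, 1, 0, 0))


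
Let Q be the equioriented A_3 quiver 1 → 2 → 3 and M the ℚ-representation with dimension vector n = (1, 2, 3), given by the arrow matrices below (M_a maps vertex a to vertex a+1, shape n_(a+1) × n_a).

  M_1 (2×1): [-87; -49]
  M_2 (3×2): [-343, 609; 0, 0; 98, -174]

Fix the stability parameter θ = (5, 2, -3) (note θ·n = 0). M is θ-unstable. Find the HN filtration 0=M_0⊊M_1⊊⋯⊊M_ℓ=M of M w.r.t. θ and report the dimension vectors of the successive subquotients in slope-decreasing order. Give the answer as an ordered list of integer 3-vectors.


Interval decomposition of M: I[1,2], I[2,3], I[3,3]^2.
HN type (ℓ=3): μ^(1)=7/2; μ^(2)=-1/2; μ^(3)=-3

((1, 1, 0); (0, 1, 1); (0, 0, 2))


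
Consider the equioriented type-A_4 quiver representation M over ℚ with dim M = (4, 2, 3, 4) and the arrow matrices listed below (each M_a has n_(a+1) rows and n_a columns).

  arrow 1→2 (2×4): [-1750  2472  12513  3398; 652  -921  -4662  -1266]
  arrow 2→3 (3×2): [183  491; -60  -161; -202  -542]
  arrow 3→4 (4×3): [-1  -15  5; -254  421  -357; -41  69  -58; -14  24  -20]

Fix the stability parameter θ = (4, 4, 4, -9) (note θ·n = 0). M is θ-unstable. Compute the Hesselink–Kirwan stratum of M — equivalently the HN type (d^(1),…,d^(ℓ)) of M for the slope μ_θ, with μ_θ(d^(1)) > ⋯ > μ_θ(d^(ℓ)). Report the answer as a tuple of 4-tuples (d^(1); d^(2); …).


Via rank(M_{q-1}∘⋯∘M_p): M ≅ I[1,1]^2, I[1,4]^2, I[3,4], I[4,4].
μ_θ-semistable layers: μ^(1)=4; μ^(2)=3/4; μ^(3)=-5/2; μ^(4)=-9

((2, 0, 0, 0); (2, 2, 2, 2); (0, 0, 1, 1); (0, 0, 0, 1))


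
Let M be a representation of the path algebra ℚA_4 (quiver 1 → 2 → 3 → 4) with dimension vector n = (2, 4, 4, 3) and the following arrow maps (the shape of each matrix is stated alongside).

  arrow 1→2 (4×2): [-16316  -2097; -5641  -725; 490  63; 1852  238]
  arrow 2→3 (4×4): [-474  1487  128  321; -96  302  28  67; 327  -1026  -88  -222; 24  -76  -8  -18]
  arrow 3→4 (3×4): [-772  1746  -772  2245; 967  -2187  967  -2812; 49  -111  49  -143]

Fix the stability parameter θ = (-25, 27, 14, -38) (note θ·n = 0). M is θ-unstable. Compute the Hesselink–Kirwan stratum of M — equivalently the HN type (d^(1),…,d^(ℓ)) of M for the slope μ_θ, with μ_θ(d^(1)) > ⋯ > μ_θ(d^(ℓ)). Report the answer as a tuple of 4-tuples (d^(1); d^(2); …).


Via rank(M_{q-1}∘⋯∘M_p): M ≅ I[1,3], I[1,4], I[2,2], I[2,3], I[3,4], I[4,4].
μ_θ-semistable layers: μ^(1)=27; μ^(2)=41/2; μ^(3)=1; μ^(4)=-12; μ^(5)=-25; μ^(6)=-38

((0, 1, 0, 0); (0, 2, 2, 0); (0, 1, 1, 1); (0, 0, 1, 1); (2, 0, 0, 0); (0, 0, 0, 1))


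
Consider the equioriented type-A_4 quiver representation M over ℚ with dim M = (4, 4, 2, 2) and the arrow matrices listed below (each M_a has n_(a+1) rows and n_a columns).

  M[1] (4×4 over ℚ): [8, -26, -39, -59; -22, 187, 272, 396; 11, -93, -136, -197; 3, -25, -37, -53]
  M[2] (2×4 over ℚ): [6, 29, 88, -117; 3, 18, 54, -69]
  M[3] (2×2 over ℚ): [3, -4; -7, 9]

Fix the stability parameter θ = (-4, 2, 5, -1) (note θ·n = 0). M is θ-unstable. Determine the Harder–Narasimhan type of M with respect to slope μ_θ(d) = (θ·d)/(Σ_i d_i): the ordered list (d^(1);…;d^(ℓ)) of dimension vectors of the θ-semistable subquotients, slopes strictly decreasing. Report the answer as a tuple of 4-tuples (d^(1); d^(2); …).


Interval decomposition of M: I[1,2]^2, I[1,4]^2.
HN type (ℓ=2): μ^(1)=2; μ^(2)=-4

((0, 4, 2, 2); (4, 0, 0, 0))


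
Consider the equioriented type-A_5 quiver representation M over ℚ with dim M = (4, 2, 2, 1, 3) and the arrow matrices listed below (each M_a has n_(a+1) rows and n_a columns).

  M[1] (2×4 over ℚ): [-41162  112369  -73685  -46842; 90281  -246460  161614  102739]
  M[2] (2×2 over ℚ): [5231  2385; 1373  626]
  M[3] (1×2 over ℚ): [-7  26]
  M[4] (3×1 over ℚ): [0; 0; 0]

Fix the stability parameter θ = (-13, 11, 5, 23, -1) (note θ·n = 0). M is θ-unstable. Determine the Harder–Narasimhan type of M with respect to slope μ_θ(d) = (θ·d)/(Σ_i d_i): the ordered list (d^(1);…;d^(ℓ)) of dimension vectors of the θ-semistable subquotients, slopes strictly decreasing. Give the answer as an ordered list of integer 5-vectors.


Via rank(M_{q-1}∘⋯∘M_p): M ≅ I[1,1]^2, I[1,3], I[1,4], I[5,5]^3.
μ_θ-semistable layers: μ^(1)=23; μ^(2)=8; μ^(3)=-1; μ^(4)=-13

((0, 0, 0, 1, 0); (0, 2, 2, 0, 0); (0, 0, 0, 0, 3); (4, 0, 0, 0, 0))


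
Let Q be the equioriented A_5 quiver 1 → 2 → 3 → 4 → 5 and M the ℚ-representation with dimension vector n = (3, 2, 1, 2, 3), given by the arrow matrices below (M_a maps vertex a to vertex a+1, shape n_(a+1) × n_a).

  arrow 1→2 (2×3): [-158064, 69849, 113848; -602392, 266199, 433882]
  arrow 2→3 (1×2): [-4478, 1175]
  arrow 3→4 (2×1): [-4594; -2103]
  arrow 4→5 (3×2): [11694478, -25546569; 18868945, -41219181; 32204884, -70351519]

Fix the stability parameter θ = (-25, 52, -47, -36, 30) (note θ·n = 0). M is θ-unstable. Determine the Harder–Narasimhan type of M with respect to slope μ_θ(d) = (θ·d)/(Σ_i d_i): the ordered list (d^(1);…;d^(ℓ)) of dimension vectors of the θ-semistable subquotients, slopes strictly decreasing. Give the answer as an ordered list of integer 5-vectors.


Barcode: M ≅ I[1,1], I[1,2], I[1,5], I[4,5], I[5,5]. HN layers by μ_θ (5 steps, strictly decreasing):
  μ^(1)=52; μ^(2)=30; μ^(3)=-31/3; μ^(4)=-25; μ^(5)=-36

((0, 1, 0, 0, 0); (0, 0, 0, 0, 3); (0, 1, 1, 1, 0); (3, 0, 0, 0, 0); (0, 0, 0, 1, 0))


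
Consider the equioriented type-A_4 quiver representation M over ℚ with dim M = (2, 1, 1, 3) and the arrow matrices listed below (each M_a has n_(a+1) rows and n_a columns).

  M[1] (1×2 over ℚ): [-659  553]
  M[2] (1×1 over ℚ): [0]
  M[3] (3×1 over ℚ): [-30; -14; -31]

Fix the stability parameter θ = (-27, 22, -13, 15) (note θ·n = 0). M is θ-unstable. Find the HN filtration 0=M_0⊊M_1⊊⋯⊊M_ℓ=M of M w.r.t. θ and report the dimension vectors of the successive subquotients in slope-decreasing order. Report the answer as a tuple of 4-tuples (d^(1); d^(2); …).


Barcode: M ≅ I[1,1], I[1,2], I[3,4], I[4,4]^2. HN layers by μ_θ (4 steps, strictly decreasing):
  μ^(1)=22; μ^(2)=15; μ^(3)=-13; μ^(4)=-27

((0, 1, 0, 0); (0, 0, 0, 3); (0, 0, 1, 0); (2, 0, 0, 0))


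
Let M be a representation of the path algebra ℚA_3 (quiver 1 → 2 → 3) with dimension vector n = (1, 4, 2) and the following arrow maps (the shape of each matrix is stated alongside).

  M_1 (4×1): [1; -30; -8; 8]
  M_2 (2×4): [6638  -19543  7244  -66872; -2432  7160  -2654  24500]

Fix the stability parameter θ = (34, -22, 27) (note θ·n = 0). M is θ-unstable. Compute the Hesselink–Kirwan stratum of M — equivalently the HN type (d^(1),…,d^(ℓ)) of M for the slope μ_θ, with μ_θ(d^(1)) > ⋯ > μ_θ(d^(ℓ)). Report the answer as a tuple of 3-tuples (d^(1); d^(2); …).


Barcode: M ≅ I[1,2], I[2,2], I[2,3]^2. HN layers by μ_θ (3 steps, strictly decreasing):
  μ^(1)=27; μ^(2)=6; μ^(3)=-22

((0, 0, 2); (1, 1, 0); (0, 3, 0))


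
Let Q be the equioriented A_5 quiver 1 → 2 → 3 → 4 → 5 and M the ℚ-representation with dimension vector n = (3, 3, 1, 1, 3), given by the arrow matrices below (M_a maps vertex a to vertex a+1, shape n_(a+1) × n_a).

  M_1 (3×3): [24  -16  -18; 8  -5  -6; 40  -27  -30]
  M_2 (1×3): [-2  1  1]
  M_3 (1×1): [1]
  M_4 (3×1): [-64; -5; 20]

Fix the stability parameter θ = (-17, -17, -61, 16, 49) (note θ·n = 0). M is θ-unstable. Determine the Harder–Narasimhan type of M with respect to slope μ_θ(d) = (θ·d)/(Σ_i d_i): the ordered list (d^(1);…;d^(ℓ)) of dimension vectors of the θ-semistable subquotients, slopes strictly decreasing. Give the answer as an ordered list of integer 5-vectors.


Barcode: M ≅ I[1,1], I[1,2]^2, I[2,5], I[5,5]^2. HN layers by μ_θ (4 steps, strictly decreasing):
  μ^(1)=49; μ^(2)=16; μ^(3)=-17; μ^(4)=-39

((0, 0, 0, 0, 3); (0, 0, 0, 1, 0); (3, 2, 0, 0, 0); (0, 1, 1, 0, 0))


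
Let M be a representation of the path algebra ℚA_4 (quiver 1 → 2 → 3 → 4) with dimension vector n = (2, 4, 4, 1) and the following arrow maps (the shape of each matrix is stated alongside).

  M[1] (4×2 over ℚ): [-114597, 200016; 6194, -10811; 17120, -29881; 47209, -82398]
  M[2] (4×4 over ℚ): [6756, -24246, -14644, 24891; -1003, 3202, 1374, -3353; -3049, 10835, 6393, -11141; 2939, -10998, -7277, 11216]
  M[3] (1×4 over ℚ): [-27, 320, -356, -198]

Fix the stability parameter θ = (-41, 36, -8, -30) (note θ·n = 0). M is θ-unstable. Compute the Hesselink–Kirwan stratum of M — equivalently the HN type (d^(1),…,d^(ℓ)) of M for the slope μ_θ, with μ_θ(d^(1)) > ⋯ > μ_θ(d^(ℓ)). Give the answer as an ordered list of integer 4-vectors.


Via rank(M_{q-1}∘⋯∘M_p): M ≅ I[1,3], I[1,4], I[2,3]^2.
μ_θ-semistable layers: μ^(1)=14; μ^(2)=-2/3; μ^(3)=-41

((0, 3, 3, 0); (0, 1, 1, 1); (2, 0, 0, 0))


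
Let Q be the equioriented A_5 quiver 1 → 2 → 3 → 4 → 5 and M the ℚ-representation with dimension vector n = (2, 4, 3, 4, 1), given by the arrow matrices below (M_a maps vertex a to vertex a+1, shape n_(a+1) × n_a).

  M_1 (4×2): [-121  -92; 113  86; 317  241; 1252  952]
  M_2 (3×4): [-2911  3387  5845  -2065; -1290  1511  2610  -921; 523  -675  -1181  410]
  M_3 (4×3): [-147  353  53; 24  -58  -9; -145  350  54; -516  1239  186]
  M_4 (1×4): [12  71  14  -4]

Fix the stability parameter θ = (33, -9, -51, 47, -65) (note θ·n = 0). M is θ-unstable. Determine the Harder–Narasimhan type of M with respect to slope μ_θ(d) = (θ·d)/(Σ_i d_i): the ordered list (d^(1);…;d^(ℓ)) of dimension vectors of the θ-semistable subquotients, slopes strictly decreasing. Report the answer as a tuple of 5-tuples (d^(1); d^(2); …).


Via rank(M_{q-1}∘⋯∘M_p): M ≅ I[1,4], I[1,5], I[2,2], I[2,4], I[4,4].
μ_θ-semistable layers: μ^(1)=47; μ^(2)=-9; μ^(3)=-30

((0, 0, 0, 3, 0); (2, 3, 2, 1, 1); (0, 1, 1, 0, 0))


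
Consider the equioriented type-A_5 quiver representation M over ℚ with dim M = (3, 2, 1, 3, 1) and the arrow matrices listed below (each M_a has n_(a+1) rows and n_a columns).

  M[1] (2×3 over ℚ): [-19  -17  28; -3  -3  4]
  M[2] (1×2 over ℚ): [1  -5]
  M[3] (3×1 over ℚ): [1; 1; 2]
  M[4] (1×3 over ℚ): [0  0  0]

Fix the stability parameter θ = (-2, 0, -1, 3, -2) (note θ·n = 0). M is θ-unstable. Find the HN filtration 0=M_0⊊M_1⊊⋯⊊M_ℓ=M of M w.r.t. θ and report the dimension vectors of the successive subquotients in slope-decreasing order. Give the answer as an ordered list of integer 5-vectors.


Barcode: M ≅ I[1,1], I[1,2], I[1,4], I[4,4]^2, I[5,5]. HN layers by μ_θ (4 steps, strictly decreasing):
  μ^(1)=3; μ^(2)=0; μ^(3)=-1/2; μ^(4)=-2

((0, 0, 0, 3, 0); (0, 1, 0, 0, 0); (0, 1, 1, 0, 0); (3, 0, 0, 0, 1))


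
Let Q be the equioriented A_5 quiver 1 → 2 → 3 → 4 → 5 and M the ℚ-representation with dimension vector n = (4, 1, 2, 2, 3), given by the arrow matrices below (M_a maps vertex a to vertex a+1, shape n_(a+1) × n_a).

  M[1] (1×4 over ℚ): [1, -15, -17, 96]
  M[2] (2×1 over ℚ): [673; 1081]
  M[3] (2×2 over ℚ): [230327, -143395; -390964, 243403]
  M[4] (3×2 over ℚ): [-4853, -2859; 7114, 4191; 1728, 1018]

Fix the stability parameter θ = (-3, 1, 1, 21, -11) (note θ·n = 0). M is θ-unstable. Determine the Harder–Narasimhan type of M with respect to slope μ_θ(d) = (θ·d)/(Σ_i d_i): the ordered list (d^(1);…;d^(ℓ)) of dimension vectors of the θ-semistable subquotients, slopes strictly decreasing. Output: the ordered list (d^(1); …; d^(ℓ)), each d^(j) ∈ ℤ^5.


Barcode: M ≅ I[1,1]^3, I[1,5], I[3,5], I[5,5]. HN layers by μ_θ (4 steps, strictly decreasing):
  μ^(1)=5; μ^(2)=1; μ^(3)=-3; μ^(4)=-11

((0, 0, 0, 2, 2); (0, 1, 2, 0, 0); (4, 0, 0, 0, 0); (0, 0, 0, 0, 1))


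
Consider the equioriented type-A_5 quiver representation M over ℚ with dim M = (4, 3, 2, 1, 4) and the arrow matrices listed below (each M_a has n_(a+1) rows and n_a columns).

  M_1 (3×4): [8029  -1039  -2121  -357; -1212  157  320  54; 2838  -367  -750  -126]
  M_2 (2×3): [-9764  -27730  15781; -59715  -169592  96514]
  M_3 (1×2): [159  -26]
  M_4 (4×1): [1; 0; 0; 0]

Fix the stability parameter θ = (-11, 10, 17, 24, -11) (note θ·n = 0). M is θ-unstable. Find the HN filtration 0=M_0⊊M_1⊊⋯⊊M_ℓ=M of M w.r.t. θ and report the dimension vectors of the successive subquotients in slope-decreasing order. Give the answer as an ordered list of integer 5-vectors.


Interval decomposition of M: I[1,1], I[1,2], I[1,3], I[1,5], I[5,5]^3.
HN type (ℓ=3): μ^(1)=17; μ^(2)=10; μ^(3)=-11

((0, 0, 1, 0, 0); (0, 3, 1, 1, 1); (4, 0, 0, 0, 3))


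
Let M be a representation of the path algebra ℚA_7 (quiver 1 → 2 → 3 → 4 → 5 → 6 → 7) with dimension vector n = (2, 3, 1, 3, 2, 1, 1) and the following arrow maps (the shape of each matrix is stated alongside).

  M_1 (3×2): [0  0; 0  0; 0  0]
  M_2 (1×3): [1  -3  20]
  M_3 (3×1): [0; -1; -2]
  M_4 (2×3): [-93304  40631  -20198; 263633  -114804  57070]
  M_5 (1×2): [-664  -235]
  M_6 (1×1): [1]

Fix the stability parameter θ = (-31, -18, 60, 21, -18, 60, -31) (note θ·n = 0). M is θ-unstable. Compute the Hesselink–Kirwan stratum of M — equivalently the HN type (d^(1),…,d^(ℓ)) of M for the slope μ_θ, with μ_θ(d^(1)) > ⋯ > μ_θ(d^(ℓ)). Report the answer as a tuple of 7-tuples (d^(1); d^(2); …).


Barcode: M ≅ I[1,1]^2, I[2,2]^2, I[2,5], I[4,4], I[4,7]. HN layers by μ_θ (5 steps, strictly decreasing):
  μ^(1)=21; μ^(2)=29/2; μ^(3)=3/2; μ^(4)=-18; μ^(5)=-31

((0, 0, 1, 2, 1, 0, 0); (0, 0, 0, 0, 0, 1, 1); (0, 0, 0, 1, 1, 0, 0); (0, 3, 0, 0, 0, 0, 0); (2, 0, 0, 0, 0, 0, 0))


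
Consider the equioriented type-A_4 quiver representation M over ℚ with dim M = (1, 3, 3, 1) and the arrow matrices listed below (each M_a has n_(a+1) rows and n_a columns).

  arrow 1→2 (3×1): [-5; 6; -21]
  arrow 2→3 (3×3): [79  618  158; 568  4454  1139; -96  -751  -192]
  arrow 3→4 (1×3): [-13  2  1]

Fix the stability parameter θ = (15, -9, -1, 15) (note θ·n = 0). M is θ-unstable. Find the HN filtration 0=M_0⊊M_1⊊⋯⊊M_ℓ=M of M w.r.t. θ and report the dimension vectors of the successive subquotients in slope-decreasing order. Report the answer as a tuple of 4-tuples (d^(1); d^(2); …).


Via rank(M_{q-1}∘⋯∘M_p): M ≅ I[1,4], I[2,3]^2.
μ_θ-semistable layers: μ^(1)=15; μ^(2)=5/3; μ^(3)=-1; μ^(4)=-9

((0, 0, 0, 1); (1, 1, 1, 0); (0, 0, 2, 0); (0, 2, 0, 0))


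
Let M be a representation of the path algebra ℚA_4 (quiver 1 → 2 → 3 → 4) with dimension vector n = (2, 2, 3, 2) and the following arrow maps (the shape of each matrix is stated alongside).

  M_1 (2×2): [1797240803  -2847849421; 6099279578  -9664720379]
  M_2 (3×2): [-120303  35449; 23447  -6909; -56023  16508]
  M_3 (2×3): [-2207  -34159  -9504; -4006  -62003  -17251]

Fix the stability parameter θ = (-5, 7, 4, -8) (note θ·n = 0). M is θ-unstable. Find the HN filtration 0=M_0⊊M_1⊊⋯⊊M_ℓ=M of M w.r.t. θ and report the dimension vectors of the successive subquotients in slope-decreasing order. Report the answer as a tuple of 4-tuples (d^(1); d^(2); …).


Barcode: M ≅ I[1,3], I[1,4], I[3,4]. HN layers by μ_θ (4 steps, strictly decreasing):
  μ^(1)=11/2; μ^(2)=1; μ^(3)=-2; μ^(4)=-5

((0, 1, 1, 0); (0, 1, 1, 1); (0, 0, 1, 1); (2, 0, 0, 0))


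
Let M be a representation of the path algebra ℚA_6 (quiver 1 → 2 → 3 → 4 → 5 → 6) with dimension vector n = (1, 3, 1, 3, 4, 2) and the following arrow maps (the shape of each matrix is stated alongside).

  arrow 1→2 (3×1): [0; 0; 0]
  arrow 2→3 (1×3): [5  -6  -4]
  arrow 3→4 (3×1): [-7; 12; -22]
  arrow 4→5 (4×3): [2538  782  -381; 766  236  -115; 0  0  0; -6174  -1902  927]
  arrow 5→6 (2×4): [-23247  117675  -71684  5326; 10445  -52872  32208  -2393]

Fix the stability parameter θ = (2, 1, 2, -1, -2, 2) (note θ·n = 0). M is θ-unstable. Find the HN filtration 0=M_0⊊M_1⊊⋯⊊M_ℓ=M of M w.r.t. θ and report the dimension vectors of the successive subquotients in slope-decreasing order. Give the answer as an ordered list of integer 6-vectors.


Barcode: M ≅ I[1,1], I[2,2]^2, I[2,4], I[4,5], I[4,6], I[5,5], I[5,6]. HN layers by μ_θ (5 steps, strictly decreasing):
  μ^(1)=2; μ^(2)=1; μ^(3)=2/3; μ^(4)=-3/2; μ^(5)=-2

((1, 0, 0, 0, 0, 2); (0, 2, 0, 0, 0, 0); (0, 1, 1, 1, 0, 0); (0, 0, 0, 2, 2, 0); (0, 0, 0, 0, 2, 0))


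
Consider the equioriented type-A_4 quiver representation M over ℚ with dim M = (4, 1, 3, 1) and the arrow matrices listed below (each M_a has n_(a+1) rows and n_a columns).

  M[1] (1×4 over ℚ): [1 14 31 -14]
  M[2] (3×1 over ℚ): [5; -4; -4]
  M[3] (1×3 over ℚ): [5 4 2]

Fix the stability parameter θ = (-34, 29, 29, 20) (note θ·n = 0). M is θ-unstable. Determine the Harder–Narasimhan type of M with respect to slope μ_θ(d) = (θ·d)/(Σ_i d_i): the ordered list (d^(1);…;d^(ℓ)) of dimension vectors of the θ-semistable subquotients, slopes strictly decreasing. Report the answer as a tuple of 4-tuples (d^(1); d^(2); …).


Barcode: M ≅ I[1,1]^3, I[1,4], I[3,3]^2. HN layers by μ_θ (3 steps, strictly decreasing):
  μ^(1)=29; μ^(2)=26; μ^(3)=-34

((0, 0, 2, 0); (0, 1, 1, 1); (4, 0, 0, 0))


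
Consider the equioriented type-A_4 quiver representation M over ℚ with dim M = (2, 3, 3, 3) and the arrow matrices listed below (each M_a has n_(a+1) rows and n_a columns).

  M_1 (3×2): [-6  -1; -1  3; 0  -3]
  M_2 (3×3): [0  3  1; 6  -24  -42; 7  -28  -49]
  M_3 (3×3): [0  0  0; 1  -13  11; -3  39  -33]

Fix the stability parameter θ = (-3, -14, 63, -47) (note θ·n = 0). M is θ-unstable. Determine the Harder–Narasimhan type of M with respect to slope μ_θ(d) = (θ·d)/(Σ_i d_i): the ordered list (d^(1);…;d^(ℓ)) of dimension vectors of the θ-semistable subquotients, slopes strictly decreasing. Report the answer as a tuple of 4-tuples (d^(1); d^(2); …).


Interval decomposition of M: I[1,3], I[1,4], I[2,2], I[3,3], I[4,4]^2.
HN type (ℓ=5): μ^(1)=63; μ^(2)=8; μ^(3)=-17/2; μ^(4)=-14; μ^(5)=-47

((0, 0, 2, 0); (0, 0, 1, 1); (2, 2, 0, 0); (0, 1, 0, 0); (0, 0, 0, 2))


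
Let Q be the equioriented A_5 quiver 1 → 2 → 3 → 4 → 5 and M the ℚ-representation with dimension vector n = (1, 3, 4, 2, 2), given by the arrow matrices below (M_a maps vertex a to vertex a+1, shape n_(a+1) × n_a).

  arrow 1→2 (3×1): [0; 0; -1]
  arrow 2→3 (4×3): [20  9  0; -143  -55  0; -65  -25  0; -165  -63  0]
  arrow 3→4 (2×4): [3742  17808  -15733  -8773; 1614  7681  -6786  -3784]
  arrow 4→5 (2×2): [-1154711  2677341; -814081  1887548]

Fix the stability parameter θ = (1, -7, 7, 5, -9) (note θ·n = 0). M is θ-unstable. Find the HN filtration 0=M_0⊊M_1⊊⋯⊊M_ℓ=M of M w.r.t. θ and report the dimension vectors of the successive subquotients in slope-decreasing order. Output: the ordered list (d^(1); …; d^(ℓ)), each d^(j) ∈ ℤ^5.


Via rank(M_{q-1}∘⋯∘M_p): M ≅ I[1,2], I[2,5]^2, I[3,3]^2.
μ_θ-semistable layers: μ^(1)=7; μ^(2)=1; μ^(3)=-3; μ^(4)=-7

((0, 0, 2, 0, 0); (0, 0, 2, 2, 2); (1, 1, 0, 0, 0); (0, 2, 0, 0, 0))


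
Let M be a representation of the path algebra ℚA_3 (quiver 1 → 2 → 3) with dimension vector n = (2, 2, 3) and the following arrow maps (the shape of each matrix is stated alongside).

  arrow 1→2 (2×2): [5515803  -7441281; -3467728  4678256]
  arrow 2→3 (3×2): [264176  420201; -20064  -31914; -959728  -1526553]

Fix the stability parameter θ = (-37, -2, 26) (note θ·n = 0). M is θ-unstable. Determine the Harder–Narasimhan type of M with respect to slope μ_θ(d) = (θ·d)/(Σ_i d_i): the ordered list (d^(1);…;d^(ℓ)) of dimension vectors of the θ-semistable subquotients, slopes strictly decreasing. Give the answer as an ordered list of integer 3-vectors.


Interval decomposition of M: I[1,1], I[1,2], I[2,3], I[3,3]^2.
HN type (ℓ=3): μ^(1)=26; μ^(2)=-2; μ^(3)=-37

((0, 0, 3); (0, 2, 0); (2, 0, 0))


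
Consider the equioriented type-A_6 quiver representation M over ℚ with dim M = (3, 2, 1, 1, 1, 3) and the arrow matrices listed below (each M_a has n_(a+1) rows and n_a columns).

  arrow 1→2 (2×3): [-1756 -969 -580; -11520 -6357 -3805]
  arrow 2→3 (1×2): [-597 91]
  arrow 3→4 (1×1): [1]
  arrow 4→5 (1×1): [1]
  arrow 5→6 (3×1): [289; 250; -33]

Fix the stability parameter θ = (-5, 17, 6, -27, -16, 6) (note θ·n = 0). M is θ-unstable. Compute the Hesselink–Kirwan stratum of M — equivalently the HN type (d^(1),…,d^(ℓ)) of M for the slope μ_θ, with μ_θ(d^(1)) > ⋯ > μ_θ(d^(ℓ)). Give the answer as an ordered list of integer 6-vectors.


Interval decomposition of M: I[1,1], I[1,2], I[1,6], I[6,6]^2.
HN type (ℓ=3): μ^(1)=17; μ^(2)=6; μ^(3)=-5

((0, 1, 0, 0, 0, 0); (0, 0, 0, 0, 0, 3); (3, 1, 1, 1, 1, 0))


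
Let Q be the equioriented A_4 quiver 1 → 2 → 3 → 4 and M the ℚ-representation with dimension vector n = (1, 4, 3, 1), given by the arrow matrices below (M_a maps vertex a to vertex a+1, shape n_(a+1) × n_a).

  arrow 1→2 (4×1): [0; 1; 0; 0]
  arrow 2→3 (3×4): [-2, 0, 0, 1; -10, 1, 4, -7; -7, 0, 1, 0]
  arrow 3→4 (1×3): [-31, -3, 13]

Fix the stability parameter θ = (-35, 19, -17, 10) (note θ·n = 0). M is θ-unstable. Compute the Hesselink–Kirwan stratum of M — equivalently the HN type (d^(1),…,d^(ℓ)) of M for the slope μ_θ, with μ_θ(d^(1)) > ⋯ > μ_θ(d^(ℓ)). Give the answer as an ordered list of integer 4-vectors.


Interval decomposition of M: I[1,4], I[2,2], I[2,3]^2.
HN type (ℓ=4): μ^(1)=19; μ^(2)=10; μ^(3)=1; μ^(4)=-35

((0, 1, 0, 0); (0, 0, 0, 1); (0, 3, 3, 0); (1, 0, 0, 0))


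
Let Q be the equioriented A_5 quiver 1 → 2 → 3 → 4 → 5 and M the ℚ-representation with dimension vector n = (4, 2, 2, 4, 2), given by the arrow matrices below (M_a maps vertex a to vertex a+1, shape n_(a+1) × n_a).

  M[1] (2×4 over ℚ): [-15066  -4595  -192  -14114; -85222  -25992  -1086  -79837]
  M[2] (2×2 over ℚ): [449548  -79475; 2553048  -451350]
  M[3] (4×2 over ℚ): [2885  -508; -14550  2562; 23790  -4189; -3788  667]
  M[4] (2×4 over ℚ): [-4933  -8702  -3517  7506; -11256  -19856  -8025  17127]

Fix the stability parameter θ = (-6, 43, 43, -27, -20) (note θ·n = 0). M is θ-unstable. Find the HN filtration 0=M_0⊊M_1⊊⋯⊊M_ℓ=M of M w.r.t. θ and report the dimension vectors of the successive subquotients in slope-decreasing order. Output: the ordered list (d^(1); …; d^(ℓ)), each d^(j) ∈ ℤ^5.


Interval decomposition of M: I[1,1]^2, I[1,2], I[1,5], I[3,4], I[4,4], I[4,5].
HN type (ℓ=6): μ^(1)=43; μ^(2)=39/4; μ^(3)=8; μ^(4)=-6; μ^(5)=-20; μ^(6)=-27

((0, 1, 0, 0, 0); (0, 1, 1, 1, 1); (0, 0, 1, 1, 0); (4, 0, 0, 0, 0); (0, 0, 0, 0, 1); (0, 0, 0, 2, 0))


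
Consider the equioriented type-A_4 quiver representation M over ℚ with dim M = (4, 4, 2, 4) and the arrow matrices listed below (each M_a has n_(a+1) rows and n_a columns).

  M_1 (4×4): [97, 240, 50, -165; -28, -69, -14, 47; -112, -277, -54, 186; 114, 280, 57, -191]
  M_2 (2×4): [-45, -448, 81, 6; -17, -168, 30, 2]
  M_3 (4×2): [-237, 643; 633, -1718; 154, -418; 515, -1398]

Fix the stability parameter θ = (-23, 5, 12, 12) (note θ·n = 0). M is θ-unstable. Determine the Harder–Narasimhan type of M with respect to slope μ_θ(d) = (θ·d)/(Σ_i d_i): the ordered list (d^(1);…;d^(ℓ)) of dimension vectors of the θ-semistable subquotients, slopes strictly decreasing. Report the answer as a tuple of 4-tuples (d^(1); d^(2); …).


Interval decomposition of M: I[1,2]^2, I[1,4]^2, I[4,4]^2.
HN type (ℓ=3): μ^(1)=12; μ^(2)=5; μ^(3)=-23

((0, 0, 2, 4); (0, 4, 0, 0); (4, 0, 0, 0))


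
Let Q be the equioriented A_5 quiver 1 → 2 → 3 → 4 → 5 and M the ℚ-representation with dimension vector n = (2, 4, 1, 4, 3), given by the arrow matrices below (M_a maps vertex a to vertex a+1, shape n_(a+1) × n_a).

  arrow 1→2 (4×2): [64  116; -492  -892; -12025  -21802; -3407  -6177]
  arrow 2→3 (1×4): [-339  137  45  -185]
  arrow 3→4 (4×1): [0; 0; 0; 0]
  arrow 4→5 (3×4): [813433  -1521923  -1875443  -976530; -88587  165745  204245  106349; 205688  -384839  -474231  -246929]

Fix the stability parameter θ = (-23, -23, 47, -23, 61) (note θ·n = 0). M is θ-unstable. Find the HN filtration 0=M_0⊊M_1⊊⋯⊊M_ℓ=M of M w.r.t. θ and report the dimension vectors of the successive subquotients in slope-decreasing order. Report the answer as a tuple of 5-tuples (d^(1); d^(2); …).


Via rank(M_{q-1}∘⋯∘M_p): M ≅ I[1,2], I[1,3], I[2,2]^2, I[4,4], I[4,5]^3.
μ_θ-semistable layers: μ^(1)=61; μ^(2)=47; μ^(3)=-23

((0, 0, 0, 0, 3); (0, 0, 1, 0, 0); (2, 4, 0, 4, 0))


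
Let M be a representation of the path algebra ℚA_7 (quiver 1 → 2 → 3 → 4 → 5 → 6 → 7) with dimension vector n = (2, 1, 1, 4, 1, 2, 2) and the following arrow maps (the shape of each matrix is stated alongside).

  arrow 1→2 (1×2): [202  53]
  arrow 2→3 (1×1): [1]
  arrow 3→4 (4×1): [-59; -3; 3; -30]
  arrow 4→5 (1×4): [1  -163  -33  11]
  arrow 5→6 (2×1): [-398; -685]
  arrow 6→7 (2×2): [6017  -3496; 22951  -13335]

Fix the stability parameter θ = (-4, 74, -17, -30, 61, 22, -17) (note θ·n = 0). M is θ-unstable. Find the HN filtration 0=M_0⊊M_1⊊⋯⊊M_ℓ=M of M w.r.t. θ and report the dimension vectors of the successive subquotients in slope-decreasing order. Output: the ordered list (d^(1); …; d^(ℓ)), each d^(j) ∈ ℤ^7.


Via rank(M_{q-1}∘⋯∘M_p): M ≅ I[1,1], I[1,7], I[4,4]^3, I[6,7].
μ_θ-semistable layers: μ^(1)=22; μ^(2)=9; μ^(3)=5/2; μ^(4)=-4; μ^(5)=-30

((0, 0, 0, 0, 1, 1, 1); (0, 1, 1, 1, 0, 0, 0); (0, 0, 0, 0, 0, 1, 1); (2, 0, 0, 0, 0, 0, 0); (0, 0, 0, 3, 0, 0, 0))


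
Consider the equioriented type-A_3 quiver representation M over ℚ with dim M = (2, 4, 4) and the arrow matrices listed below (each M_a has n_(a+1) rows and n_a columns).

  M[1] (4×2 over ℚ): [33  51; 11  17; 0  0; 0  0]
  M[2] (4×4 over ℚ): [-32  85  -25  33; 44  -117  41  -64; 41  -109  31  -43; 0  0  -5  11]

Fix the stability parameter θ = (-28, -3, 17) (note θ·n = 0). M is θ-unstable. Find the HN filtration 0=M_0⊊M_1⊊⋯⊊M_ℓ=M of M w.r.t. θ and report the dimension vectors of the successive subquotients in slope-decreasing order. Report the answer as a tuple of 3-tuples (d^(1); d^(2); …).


Barcode: M ≅ I[1,1], I[1,3], I[2,3]^3. HN layers by μ_θ (3 steps, strictly decreasing):
  μ^(1)=17; μ^(2)=-3; μ^(3)=-28

((0, 0, 4); (0, 4, 0); (2, 0, 0))


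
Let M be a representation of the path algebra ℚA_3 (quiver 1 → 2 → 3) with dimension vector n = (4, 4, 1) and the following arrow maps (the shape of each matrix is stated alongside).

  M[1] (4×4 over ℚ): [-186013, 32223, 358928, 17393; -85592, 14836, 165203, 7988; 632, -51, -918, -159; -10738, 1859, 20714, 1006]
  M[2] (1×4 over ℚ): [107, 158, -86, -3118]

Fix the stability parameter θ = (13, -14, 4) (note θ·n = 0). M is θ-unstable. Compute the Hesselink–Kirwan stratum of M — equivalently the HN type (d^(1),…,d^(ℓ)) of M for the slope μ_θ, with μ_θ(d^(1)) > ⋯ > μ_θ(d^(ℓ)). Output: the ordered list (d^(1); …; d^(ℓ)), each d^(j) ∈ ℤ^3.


Via rank(M_{q-1}∘⋯∘M_p): M ≅ I[1,2]^3, I[1,3].
μ_θ-semistable layers: μ^(1)=4; μ^(2)=-1/2

((0, 0, 1); (4, 4, 0))


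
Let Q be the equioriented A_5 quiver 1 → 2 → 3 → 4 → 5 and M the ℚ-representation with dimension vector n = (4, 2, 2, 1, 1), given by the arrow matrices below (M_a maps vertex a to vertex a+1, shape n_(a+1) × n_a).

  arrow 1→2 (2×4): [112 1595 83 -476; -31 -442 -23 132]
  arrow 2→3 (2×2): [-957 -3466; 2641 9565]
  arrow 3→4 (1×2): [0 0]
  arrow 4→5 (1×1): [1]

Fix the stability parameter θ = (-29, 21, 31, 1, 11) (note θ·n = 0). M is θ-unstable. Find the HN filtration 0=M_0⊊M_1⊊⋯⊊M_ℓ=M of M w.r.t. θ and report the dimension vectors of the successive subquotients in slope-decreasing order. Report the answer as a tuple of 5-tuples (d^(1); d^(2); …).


Barcode: M ≅ I[1,1]^2, I[1,3]^2, I[4,5]. HN layers by μ_θ (5 steps, strictly decreasing):
  μ^(1)=31; μ^(2)=21; μ^(3)=11; μ^(4)=1; μ^(5)=-29

((0, 0, 2, 0, 0); (0, 2, 0, 0, 0); (0, 0, 0, 0, 1); (0, 0, 0, 1, 0); (4, 0, 0, 0, 0))


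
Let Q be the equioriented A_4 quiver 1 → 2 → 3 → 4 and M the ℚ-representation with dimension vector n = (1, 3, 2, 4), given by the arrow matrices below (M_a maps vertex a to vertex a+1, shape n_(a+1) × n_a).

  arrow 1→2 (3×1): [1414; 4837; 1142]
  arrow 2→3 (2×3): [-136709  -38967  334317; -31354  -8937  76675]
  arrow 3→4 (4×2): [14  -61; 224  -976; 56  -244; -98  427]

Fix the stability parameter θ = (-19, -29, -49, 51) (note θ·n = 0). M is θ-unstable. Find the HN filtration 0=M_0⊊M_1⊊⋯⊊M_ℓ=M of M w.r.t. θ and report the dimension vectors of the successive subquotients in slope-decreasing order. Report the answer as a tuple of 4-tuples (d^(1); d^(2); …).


Interval decomposition of M: I[1,4], I[2,2], I[2,3], I[4,4]^3.
HN type (ℓ=4): μ^(1)=51; μ^(2)=-29; μ^(3)=-97/3; μ^(4)=-39

((0, 0, 0, 4); (0, 1, 0, 0); (1, 1, 1, 0); (0, 1, 1, 0))
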